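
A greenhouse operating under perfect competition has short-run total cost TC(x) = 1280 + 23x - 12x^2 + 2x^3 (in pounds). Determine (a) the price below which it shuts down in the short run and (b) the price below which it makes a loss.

Shutdown price = £5; break-even price = £215

AVC = 23 - 12x + 2x^2; minimized at x = 3, giving min AVC = £5. That is the shutdown price.
ATC = 1280/x + 23 - 12x + 2x^2. Setting dATC/dx = −1280/x^2 − 12 + 4x = 0 gives x = 8 (since 4·8^3 − 12·8^2 = 1280).
min ATC = 1280/8 + 23 − 12·8 + 2·8^2 = £215. That is the break-even price.
Between these two prices the firm operates at a loss; above £215 it earns a profit.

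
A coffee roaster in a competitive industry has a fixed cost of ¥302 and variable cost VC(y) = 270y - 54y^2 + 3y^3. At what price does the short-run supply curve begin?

¥27 per unit

The shutdown price is the minimum of AVC. VC = 270y - 54y^2 + 3y^3, so AVC = 270 - 54y + 3y^2.
At the minimum of AVC, MC = AVC. MC = 270 - 108y + 9y^2; setting MC = AVC gives 6y^2 - 54y = 0, so y = 9. min AVC = 27.
For P < ¥27 the firm produces nothing.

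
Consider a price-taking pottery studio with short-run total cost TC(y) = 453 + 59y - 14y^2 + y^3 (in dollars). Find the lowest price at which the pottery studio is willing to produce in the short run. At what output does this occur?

The shutdown price is the minimum of AVC. VC = 59y - 14y^2 + y^3, so AVC = 59 - 14y + y^2.
dAVC/dy = -14 + 2y = 0 gives y = 7. min AVC = 59 - 14·7 + 7^2 = 10.
For P < $10 the firm produces nothing.

$10 per unit, at y = 7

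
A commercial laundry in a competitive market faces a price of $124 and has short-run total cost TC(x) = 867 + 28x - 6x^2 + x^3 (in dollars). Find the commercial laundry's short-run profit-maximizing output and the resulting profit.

AVC = 28 - 6x + x^2 has its minimum $19 at x = 3; price $124 clears that bar, so the firm operates.
MC = 28 - 12x + 3x^2. Setting P = MC and taking the root on the rising branch gives x* = 8.
TR = 124·8 = 992. TC = 867 + 352 = 1219. Profit = 992 − 1219 = -$227.
By producing, the firm covers all variable cost plus $640 of fixed cost; shutting down would lose the full $867.

Profit = -$227 at x = 8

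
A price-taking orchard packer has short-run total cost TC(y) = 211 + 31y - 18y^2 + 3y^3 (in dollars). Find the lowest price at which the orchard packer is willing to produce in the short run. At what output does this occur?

The firm shuts down when price falls below the minimum of average variable cost. AVC = VC/y = 31 - 18y + 3y^2.
dAVC/dy = -18 + 6y = 0 gives y = 3. min AVC = 31 - 18·3 + 3·3^2 = 4.
So the shutdown price is $4.

$4 per unit, at y = 3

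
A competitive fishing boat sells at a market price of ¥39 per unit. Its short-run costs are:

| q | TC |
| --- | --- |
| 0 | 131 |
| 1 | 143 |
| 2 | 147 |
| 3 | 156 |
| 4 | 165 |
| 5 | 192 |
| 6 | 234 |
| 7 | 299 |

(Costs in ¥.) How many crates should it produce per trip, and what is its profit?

q = 5; profit = ¥3

Compute π = P·q − TC at each output: q=0: -131; q=1: -104; q=2: -69; q=3: -39; q=4: -9; q=5: 3; q=6: 0; q=7: -26.
Profit is maximized at q = 5. AVC there is 61/5 = ¥12.20 ≤ P, so producing beats shutting down (which would give -¥131).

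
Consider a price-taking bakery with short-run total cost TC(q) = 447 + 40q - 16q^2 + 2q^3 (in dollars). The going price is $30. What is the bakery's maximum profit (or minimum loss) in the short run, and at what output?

Profit = -$347 at q = 5

AVC = 40 - 16q + 2q^2; min AVC = $8 at q = 4. Since P = $30 ≥ min AVC, the firm produces.
MC = 40 - 32q + 6q^2. Setting P = MC and taking the root on the rising branch gives q* = 5.
TR = 30·5 = 150. TC = 447 + 50 = 497. Profit = 150 − 497 = -$347.
That loss of $347 beats the $447 the firm would lose by shutting down; producing recovers $100 of fixed cost.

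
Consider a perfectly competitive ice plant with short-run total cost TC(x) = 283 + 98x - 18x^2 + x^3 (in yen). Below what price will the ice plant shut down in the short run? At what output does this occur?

¥17 per unit, at x = 9

Short-run supply begins at min AVC. From VC = 98x - 18x^2 + x^3, AVC = 98 - 18x + x^2.
dAVC/dx = -18 + 2x = 0 gives x = 9. min AVC = 98 - 18·9 + 9^2 = 17.
For P < ¥17 the firm produces nothing.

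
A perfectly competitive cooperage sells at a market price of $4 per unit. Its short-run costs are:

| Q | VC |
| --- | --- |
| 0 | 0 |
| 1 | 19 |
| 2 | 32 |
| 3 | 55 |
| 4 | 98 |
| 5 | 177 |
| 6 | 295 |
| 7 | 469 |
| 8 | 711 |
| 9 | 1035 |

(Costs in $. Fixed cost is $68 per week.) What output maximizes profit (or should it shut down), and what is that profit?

Q = 0 (shut down); profit = -$68

Compute π = P·Q − TC at each output: Q=0: -68; Q=1: -83; Q=2: -92; Q=3: -111; Q=4: -150; Q=5: -225; Q=6: -339; Q=7: -509; Q=8: -747; Q=9: -1067.
Profit is highest at Q = 0. Equivalently, the lowest AVC in the table is 32/2 ≈ $16 at Q = 2, and P = $4 falls below it — price never covers variable cost, so the firm shuts down and loses only its fixed cost.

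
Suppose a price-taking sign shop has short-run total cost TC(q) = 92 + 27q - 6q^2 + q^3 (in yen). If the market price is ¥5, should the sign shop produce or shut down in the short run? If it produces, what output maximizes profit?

Strip out fixed cost: VC = 27q - 6q^2 + q^3. Then AVC = 27 - 6q + q^2 and MC = 27 - 12q + 3q^2.
AVC hits its minimum where MC = AVC, at q = 3, giving min AVC = 27 - 6·3 + 3^2 = ¥18.
With P < min AVC (¥5 < ¥18), every unit sold adds to the loss.
Best response: produce nothing and absorb the ¥92 fixed cost.

Shut down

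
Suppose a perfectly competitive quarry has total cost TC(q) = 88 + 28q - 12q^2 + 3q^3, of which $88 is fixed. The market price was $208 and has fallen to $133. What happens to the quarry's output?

AVC = 28 - 12q + 3q^2, minimized at q = 2 where min AVC = $16. MC = 28 - 24q + 9q^2.
At P = $208 ≥ min AVC, set P = MC on the rising branch: q = 6.
At P = $133 ≥ min AVC, set P = MC: q = 5. The firm stays open but cuts output.

Output falls from 6 to 5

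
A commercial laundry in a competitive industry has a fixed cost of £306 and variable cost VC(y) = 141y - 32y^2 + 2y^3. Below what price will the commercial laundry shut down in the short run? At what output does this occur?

£13 per unit, at y = 8

Short-run supply begins at min AVC. From VC = 141y - 32y^2 + 2y^3, AVC = 141 - 32y + 2y^2.
At the minimum of AVC, MC = AVC. MC = 141 - 64y + 6y^2; setting MC = AVC gives 4y^2 - 32y = 0, so y = 8. min AVC = 13.
The firm shuts down for any P below £13.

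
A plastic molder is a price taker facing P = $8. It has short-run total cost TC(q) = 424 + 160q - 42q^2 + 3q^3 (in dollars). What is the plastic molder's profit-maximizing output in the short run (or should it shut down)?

Shut down

From TC, MC = TC'(q) = 160 - 84q + 9q^2 and AVC = VC/q = 160 - 42q + 3q^2.
AVC is minimized where dAVC/dq = -42 + 6q = 0, at q = 7; min AVC = 160 - 42·7 + 3·7^2 = $13.
Since P = $8 < min AVC = $13, price fails to cover variable cost at any output.
Best response: produce nothing and absorb the $424 fixed cost.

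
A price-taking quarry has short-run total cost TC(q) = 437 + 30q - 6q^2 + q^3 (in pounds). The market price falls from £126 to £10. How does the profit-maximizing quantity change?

Output falls from 8 to 0 (the firm shuts down)

AVC = 30 - 6q + q^2, minimized at q = 3 where min AVC = £21. MC = 30 - 12q + 3q^2.
With P = £126 above the shutdown price, P = MC gives q = 8.
At P = £10 < min AVC = £21, price no longer covers variable cost at any output, so the firm shuts down: q = 0.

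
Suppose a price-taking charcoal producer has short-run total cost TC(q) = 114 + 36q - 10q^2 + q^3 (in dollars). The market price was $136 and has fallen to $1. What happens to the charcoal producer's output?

AVC = 36 - 10q + q^2, minimized at q = 5 where min AVC = $11. MC = 36 - 20q + 3q^2.
At P = $136 ≥ min AVC, set P = MC on the rising branch: q = 10.
At P = $1 < min AVC = $11, price no longer covers variable cost at any output, so the firm shuts down: q = 0.

Output falls from 10 to 0 (the firm shuts down)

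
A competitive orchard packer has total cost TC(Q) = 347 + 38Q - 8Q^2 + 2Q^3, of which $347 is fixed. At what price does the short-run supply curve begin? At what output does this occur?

$30 per unit, at Q = 2

The firm shuts down when price falls below the minimum of average variable cost. AVC = VC/Q = 38 - 8Q + 2Q^2.
dAVC/dQ = -8 + 4Q = 0 gives Q = 2. min AVC = 38 - 8·2 + 2·2^2 = 30.
So the shutdown price is $30.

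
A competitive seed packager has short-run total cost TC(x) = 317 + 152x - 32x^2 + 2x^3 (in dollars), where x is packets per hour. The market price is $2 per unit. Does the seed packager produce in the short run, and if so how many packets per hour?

Shut down

From TC, MC = TC'(x) = 152 - 64x + 6x^2 and AVC = VC/x = 152 - 32x + 2x^2.
AVC is minimized where dAVC/dx = -32 + 4x = 0, at x = 8; min AVC = 152 - 32·8 + 2·8^2 = $24.
With P < min AVC ($2 < $24), every unit sold adds to the loss.
The firm minimizes its loss by shutting down and losing only its fixed cost of $317.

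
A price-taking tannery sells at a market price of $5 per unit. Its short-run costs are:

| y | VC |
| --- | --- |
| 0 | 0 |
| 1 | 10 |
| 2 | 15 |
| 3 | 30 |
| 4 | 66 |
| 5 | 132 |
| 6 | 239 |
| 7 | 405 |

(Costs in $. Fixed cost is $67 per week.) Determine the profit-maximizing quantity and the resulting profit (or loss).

Compute π = P·y − TC at each output: y=0: -67; y=1: -72; y=2: -72; y=3: -82; y=4: -113; y=5: -174; y=6: -276; y=7: -437.
Profit is highest at y = 0. Equivalently, the lowest AVC in the table is 15/2 ≈ $7.50 at y = 2, and P = $5 falls below it — price never covers variable cost, so the firm shuts down and loses only its fixed cost.

y = 0 (shut down); profit = -$67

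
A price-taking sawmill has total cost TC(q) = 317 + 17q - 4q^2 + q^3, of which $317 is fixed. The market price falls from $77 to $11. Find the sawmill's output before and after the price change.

Output falls from 6 to 0 (the firm shuts down)

MC = 17 - 8q + 3q^2; the shutdown threshold is min AVC = $13 (at q = 2).
With P = $77 above the shutdown price, P = MC gives q = 6.
At P = $11 < min AVC = $13, price no longer covers variable cost at any output, so the firm shuts down: q = 0.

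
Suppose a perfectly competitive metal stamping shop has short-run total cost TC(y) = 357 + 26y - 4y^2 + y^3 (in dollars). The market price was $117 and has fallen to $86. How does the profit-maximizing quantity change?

MC = 26 - 8y + 3y^2; the shutdown threshold is min AVC = $22 (at y = 2).
With P = $117 above the shutdown price, P = MC gives y = 7.
At P = $86 ≥ min AVC, set P = MC: y = 6. The firm stays open but cuts output.

Output falls from 7 to 6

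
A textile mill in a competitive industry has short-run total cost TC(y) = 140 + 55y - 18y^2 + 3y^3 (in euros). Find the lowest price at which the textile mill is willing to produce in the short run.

The firm shuts down when price falls below the minimum of average variable cost. AVC = VC/y = 55 - 18y + 3y^2.
dAVC/dy = -18 + 6y = 0 gives y = 3. min AVC = 55 - 18·3 + 3·3^2 = 28.
For P < €28 the firm produces nothing.

€28 per unit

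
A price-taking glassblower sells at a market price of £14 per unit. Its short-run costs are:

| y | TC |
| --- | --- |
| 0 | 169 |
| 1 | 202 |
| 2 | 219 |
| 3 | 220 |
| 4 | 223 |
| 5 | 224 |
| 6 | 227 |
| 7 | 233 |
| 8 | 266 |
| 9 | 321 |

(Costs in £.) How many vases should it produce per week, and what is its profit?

Tabulate TR − TC: y=0: -169; y=1: -188; y=2: -191; y=3: -178; y=4: -167; y=5: -154; y=6: -143; y=7: -135; y=8: -154; y=9: -195.
Profit is maximized at y = 7. AVC there is 64/7 = £9.14 ≤ P, so producing beats shutting down (which would give -£169).

y = 7; profit = -£135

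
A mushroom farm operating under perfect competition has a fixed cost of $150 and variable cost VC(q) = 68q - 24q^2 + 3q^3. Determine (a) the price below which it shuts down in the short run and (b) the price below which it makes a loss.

AVC = 68 - 24q + 3q^2; minimized at q = 4, giving min AVC = $20. That is the shutdown price.
ATC = 150/q + 68 - 24q + 3q^2. Setting dATC/dq = −150/q^2 − 24 + 6q = 0 gives q = 5 (since 6·5^3 − 24·5^2 = 150).
min ATC = 150/5 + 68 − 24·5 + 3·5^2 = $53. That is the break-even price.
Between these two prices the firm operates at a loss; above $53 it earns a profit.

Shutdown price = $20; break-even price = $53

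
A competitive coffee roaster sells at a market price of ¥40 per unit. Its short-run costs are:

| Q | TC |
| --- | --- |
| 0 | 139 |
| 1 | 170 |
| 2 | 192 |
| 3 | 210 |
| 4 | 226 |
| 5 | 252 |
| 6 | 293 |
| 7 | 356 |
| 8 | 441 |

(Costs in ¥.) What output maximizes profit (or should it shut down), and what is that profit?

Tabulate TR − TC: Q=0: -139; Q=1: -130; Q=2: -112; Q=3: -90; Q=4: -66; Q=5: -52; Q=6: -53; Q=7: -76; Q=8: -121.
Profit is maximized at Q = 5. AVC there is 113/5 = ¥22.60 ≤ P, so producing beats shutting down (which would give -¥139).

Q = 5; profit = -¥52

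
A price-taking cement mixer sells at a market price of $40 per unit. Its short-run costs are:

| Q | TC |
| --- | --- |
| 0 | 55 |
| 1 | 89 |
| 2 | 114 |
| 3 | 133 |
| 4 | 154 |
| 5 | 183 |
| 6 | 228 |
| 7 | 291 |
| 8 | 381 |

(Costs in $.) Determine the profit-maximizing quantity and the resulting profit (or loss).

Q = 5; profit = $17

Tabulate TR − TC: Q=0: -55; Q=1: -49; Q=2: -34; Q=3: -13; Q=4: 6; Q=5: 17; Q=6: 12; Q=7: -11; Q=8: -61.
Profit is maximized at Q = 5. AVC there is 128/5 = $25.60 ≤ P, so producing beats shutting down (which would give -$55).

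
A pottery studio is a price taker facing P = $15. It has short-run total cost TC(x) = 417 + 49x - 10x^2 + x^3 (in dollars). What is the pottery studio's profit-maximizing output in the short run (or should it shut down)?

Shut down

Strip out fixed cost: VC = 49x - 10x^2 + x^3. Then AVC = 49 - 10x + x^2 and MC = 49 - 20x + 3x^2.
The AVC parabola has its vertex at x = 10/2 = 5, where AVC = 49 - 10·5 + 5^2 = $24.
P = $15 lies below min AVC = $24; no output level covers variable cost.
Shutting down limits the loss to fixed cost, $417.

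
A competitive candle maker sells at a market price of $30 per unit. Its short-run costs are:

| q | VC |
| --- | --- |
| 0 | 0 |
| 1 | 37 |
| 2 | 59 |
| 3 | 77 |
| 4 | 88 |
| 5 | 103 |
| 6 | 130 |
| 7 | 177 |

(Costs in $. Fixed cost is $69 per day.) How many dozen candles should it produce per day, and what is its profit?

Profit at each row (π = 30q − TC): q=0: -69; q=1: -76; q=2: -68; q=3: -56; q=4: -37; q=5: -22; q=6: -19; q=7: -36.
Profit is maximized at q = 6. AVC there is 130/6 = $21.67 ≤ P, so producing beats shutting down (which would give -$69).

q = 6; profit = -$19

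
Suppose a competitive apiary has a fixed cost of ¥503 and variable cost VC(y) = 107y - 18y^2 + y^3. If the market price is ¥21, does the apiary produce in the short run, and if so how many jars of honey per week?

Strip out fixed cost: VC = 107y - 18y^2 + y^3. Then AVC = 107 - 18y + y^2 and MC = 107 - 36y + 3y^2.
AVC is minimized where dAVC/dy = -18 + 2y = 0, at y = 9; min AVC = 107 - 18·9 + 9^2 = ¥26.
P = ¥21 lies below min AVC = ¥26; no output level covers variable cost.
Shutting down limits the loss to fixed cost, ¥503.

Shut down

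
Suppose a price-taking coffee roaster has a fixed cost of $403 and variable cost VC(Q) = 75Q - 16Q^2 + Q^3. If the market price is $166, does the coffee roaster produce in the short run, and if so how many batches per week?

Strip out fixed cost: VC = 75Q - 16Q^2 + Q^3. Then AVC = 75 - 16Q + Q^2 and MC = 75 - 32Q + 3Q^2.
The AVC parabola has its vertex at Q = 16/2 = 8, where AVC = 75 - 16·8 + 8^2 = $11.
P = $166 exceeds min AVC = $11, so the firm stays open.
Solving P = MC: -91 - 32Q + 3Q^2 = 0 ⇒ Q = -7/3 or 13. On the upward-sloping branch, Q* = 13.
Check: AVC at Q = 13 is $36 ≤ P, so revenue covers variable cost.
Profit = P·Q − TC = 166·13 − 871 = $1287.

Produce at Q = 13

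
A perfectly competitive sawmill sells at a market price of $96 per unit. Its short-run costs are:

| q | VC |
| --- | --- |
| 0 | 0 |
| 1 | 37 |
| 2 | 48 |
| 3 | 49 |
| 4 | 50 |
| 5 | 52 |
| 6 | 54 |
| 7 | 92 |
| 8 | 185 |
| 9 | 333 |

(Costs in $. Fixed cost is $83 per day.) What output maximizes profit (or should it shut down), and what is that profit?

Tabulate TR − TC: q=0: -83; q=1: -24; q=2: 61; q=3: 156; q=4: 251; q=5: 345; q=6: 439; q=7: 497; q=8: 500; q=9: 448.
Profit is maximized at q = 8. AVC there is 185/8 = $23.12 ≤ P, so producing beats shutting down (which would give -$83).

q = 8; profit = $500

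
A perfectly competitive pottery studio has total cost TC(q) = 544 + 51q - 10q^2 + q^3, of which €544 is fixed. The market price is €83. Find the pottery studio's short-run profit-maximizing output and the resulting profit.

AVC = 51 - 10q + q^2; min AVC = €26 at q = 5. Since P = €83 ≥ min AVC, the firm produces.
MC = 51 - 20q + 3q^2. Setting P = MC and taking the root on the rising branch gives q* = 8.
TR = 83·8 = 664. TC = 544 + 280 = 824. Profit = 664 − 824 = -€160.
That loss of €160 beats the €544 the firm would lose by shutting down; producing recovers €384 of fixed cost.

Profit = -€160 at q = 8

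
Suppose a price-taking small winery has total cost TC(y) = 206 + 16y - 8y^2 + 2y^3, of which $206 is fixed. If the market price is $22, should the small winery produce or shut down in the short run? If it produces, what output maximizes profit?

Strip out fixed cost: VC = 16y - 8y^2 + 2y^3. Then AVC = 16 - 8y + 2y^2 and MC = 16 - 16y + 6y^2.
The AVC parabola has its vertex at y = 8/4 = 2, where AVC = 16 - 8·2 + 2·2^2 = $8.
P = $22 exceeds min AVC = $8, so the firm stays open.
P = MC gives -6 - 16y + 6y^2 = 0, with roots -1/3 and 3. Take the larger (rising MC): y* = 3.
Check: AVC at y = 3 is $10 ≤ P, so revenue covers variable cost.
Profit = P·y − TC = 22·3 − 236 = -$170, a loss, but smaller than the $206 fixed cost the firm would lose by shutting down.

Produce at y = 3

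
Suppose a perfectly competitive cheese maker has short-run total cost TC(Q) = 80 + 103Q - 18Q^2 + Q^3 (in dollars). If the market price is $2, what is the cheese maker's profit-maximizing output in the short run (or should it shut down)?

Variable cost is VC = 103Q - 18Q^2 + Q^3, so AVC = VC/Q = 103 - 18Q + Q^2 and MC = dTC/dQ = 103 - 36Q + 3Q^2.
The AVC parabola has its vertex at Q = 18/2 = 9, where AVC = 103 - 18·9 + 9^2 = $22.
Since P = $2 < min AVC = $22, price fails to cover variable cost at any output.
Shutting down limits the loss to fixed cost, $80.

Shut down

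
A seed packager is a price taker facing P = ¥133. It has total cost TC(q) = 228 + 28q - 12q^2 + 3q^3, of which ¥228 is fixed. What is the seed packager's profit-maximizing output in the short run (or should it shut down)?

Strip out fixed cost: VC = 28q - 12q^2 + 3q^3. Then AVC = 28 - 12q + 3q^2 and MC = 28 - 24q + 9q^2.
The AVC parabola has its vertex at q = 12/6 = 2, where AVC = 28 - 12·2 + 3·2^2 = ¥16.
P = ¥133 exceeds min AVC = ¥16, so the firm stays open.
Solving P = MC: -105 - 24q + 9q^2 = 0 ⇒ q = -7/3 or 5. On the upward-sloping branch, q* = 5.
Check: AVC at q = 5 is ¥43 ≤ P, so revenue covers variable cost.
Profit = P·q − TC = 133·5 − 443 = ¥222.

Produce at q = 5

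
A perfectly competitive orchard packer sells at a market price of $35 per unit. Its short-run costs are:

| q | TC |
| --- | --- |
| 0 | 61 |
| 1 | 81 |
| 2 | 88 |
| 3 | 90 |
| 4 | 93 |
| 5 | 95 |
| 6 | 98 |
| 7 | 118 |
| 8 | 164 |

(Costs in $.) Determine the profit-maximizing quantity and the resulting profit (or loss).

q = 7; profit = $127

Compute π = P·q − TC at each output: q=0: -61; q=1: -46; q=2: -18; q=3: 15; q=4: 47; q=5: 80; q=6: 112; q=7: 127; q=8: 116.
Profit is maximized at q = 7. AVC there is 57/7 = $8.14 ≤ P, so producing beats shutting down (which would give -$61).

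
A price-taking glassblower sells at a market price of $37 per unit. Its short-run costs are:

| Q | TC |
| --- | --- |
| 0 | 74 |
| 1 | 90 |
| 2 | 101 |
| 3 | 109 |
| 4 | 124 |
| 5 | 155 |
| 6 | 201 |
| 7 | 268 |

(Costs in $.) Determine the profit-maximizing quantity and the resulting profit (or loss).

Compute π = P·Q − TC at each output: Q=0: -74; Q=1: -53; Q=2: -27; Q=3: 2; Q=4: 24; Q=5: 30; Q=6: 21; Q=7: -9.
Profit is maximized at Q = 5. AVC there is 81/5 = $16.20 ≤ P, so producing beats shutting down (which would give -$74).

Q = 5; profit = $30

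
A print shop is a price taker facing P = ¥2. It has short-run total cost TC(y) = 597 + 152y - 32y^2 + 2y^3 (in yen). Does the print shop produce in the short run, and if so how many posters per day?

Variable cost is VC = 152y - 32y^2 + 2y^3, so AVC = VC/y = 152 - 32y + 2y^2 and MC = dTC/dy = 152 - 64y + 6y^2.
AVC hits its minimum where MC = AVC, at y = 8, giving min AVC = 152 - 32·8 + 2·8^2 = ¥24.
Since P = ¥2 < min AVC = ¥24, price fails to cover variable cost at any output.
Shutting down limits the loss to fixed cost, ¥597.

Shut down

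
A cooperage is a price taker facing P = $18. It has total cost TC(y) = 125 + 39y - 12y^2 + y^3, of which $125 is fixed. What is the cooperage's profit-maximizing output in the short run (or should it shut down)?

Produce at y = 7

Variable cost is VC = 39y - 12y^2 + y^3, so AVC = VC/y = 39 - 12y + y^2 and MC = dTC/dy = 39 - 24y + 3y^2.
AVC is minimized where dAVC/dy = -12 + 2y = 0, at y = 6; min AVC = 39 - 12·6 + 6^2 = $3.
Because $18 ≥ $3, revenue can cover variable cost; the firm operates.
Solving P = MC: 21 - 24y + 3y^2 = 0 ⇒ y = 1 or 7. On the upward-sloping branch, y* = 7.
Check: AVC at y = 7 is $4 ≤ P, so revenue covers variable cost.
Profit = P·y − TC = 18·7 − 153 = -$27, a loss, but smaller than the $125 fixed cost the firm would lose by shutting down.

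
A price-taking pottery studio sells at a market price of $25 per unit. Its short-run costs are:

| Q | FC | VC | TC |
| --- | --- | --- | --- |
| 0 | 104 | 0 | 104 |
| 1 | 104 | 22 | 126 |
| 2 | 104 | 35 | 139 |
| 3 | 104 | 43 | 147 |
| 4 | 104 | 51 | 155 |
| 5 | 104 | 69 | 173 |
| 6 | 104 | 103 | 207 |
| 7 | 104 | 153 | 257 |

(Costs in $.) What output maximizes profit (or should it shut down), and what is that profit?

Tabulate TR − TC: Q=0: -104; Q=1: -101; Q=2: -89; Q=3: -72; Q=4: -55; Q=5: -48; Q=6: -57; Q=7: -82.
Profit is maximized at Q = 5. AVC there is 69/5 = $13.80 ≤ P, so producing beats shutting down (which would give -$104).

Q = 5; profit = -$48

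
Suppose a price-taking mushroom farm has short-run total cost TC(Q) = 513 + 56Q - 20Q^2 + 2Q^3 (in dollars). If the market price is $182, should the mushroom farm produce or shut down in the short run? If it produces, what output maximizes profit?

Produce at Q = 9

From TC, MC = TC'(Q) = 56 - 40Q + 6Q^2 and AVC = VC/Q = 56 - 20Q + 2Q^2.
AVC hits its minimum where MC = AVC, at Q = 5, giving min AVC = 56 - 20·5 + 2·5^2 = $6.
Because $182 ≥ $6, revenue can cover variable cost; the firm operates.
Solving P = MC: -126 - 40Q + 6Q^2 = 0 ⇒ Q = -7/3 or 9. On the upward-sloping branch, Q* = 9.
Check: AVC at Q = 9 is $38 ≤ P, so revenue covers variable cost.
Profit = P·Q − TC = 182·9 − 855 = $783.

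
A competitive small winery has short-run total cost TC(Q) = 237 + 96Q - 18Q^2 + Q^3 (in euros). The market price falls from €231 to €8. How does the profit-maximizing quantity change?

MC = 96 - 36Q + 3Q^2; the shutdown threshold is min AVC = €15 (at Q = 9).
At P = €231 ≥ min AVC, set P = MC on the rising branch: Q = 15.
At P = €8 < min AVC = €15, price no longer covers variable cost at any output, so the firm shuts down: Q = 0.

Output falls from 15 to 0 (the firm shuts down)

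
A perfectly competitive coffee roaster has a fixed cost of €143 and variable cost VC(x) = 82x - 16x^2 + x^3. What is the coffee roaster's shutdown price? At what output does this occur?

Short-run supply begins at min AVC. From VC = 82x - 16x^2 + x^3, AVC = 82 - 16x + x^2.
dAVC/dx = -16 + 2x = 0 gives x = 8. min AVC = 82 - 16·8 + 8^2 = 18.
So the shutdown price is €18.

€18 per unit, at x = 8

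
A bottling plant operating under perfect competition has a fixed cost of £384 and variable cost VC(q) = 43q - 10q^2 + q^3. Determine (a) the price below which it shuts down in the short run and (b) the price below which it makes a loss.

AVC = 43 - 10q + q^2; minimized at q = 5, giving min AVC = £18. That is the shutdown price.
ATC = 384/q + 43 - 10q + q^2. Setting dATC/dq = −384/q^2 − 10 + 2q = 0 gives q = 8 (since 2·8^3 − 10·8^2 = 384).
min ATC = 384/8 + 43 − 10·8 + 8^2 = £75. That is the break-even price.
For £18 ≤ P < £75 the firm produces at a loss; below £18 it shuts down.

Shutdown price = £18; break-even price = £75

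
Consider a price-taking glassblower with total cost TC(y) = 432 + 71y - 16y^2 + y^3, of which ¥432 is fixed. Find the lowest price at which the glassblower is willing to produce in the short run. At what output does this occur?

¥7 per unit, at y = 8

The firm shuts down when price falls below the minimum of average variable cost. AVC = VC/y = 71 - 16y + y^2.
At the minimum of AVC, MC = AVC. MC = 71 - 32y + 3y^2; setting MC = AVC gives 2y^2 - 16y = 0, so y = 8. min AVC = 7.
So the shutdown price is ¥7.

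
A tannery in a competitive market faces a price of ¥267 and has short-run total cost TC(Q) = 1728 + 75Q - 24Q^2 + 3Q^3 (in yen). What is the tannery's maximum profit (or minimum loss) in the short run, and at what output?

AVC = 75 - 24Q + 3Q^2; min AVC = ¥27 at Q = 4. Since P = ¥267 ≥ min AVC, the firm produces.
MC = 75 - 48Q + 9Q^2. Setting P = MC and taking the root on the rising branch gives Q* = 8.
TR = 267·8 = 2136. TC = 1728 + 600 = 2328. Profit = 2136 − 2328 = -¥192.
Shutting down would mean losing the fixed cost of ¥1728, so operating at a loss of ¥192 is better by ¥1536.

Profit = -¥192 at Q = 8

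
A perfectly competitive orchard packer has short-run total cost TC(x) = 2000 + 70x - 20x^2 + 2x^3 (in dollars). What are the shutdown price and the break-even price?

Shutdown price = min AVC. AVC = 70 - 20x + 2x^2, with vertex at x = 5 and minimum $20.
ATC = 2000/x + 70 - 20x + 2x^2. Setting dATC/dx = −2000/x^2 − 20 + 4x = 0 gives x = 10 (since 4·10^3 − 20·10^2 = 2000).
min ATC = 2000/10 + 70 − 20·10 + 2·10^2 = $270. That is the break-even price.
For $20 ≤ P < $270 the firm produces at a loss; below $20 it shuts down.

Shutdown price = $20; break-even price = $270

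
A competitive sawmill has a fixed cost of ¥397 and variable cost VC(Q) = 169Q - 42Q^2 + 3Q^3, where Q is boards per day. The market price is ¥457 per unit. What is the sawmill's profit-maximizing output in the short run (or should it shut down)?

Produce at Q = 12

Strip out fixed cost: VC = 169Q - 42Q^2 + 3Q^3. Then AVC = 169 - 42Q + 3Q^2 and MC = 169 - 84Q + 9Q^2.
AVC is minimized where dAVC/dQ = -42 + 6Q = 0, at Q = 7; min AVC = 169 - 42·7 + 3·7^2 = ¥22.
Because ¥457 ≥ ¥22, revenue can cover variable cost; the firm operates.
Solving P = MC: -288 - 84Q + 9Q^2 = 0 ⇒ Q = -8/3 or 12. On the upward-sloping branch, Q* = 12.
Check: AVC at Q = 12 is ¥97 ≤ P, so revenue covers variable cost.
Profit = P·Q − TC = 457·12 − 1561 = ¥3923.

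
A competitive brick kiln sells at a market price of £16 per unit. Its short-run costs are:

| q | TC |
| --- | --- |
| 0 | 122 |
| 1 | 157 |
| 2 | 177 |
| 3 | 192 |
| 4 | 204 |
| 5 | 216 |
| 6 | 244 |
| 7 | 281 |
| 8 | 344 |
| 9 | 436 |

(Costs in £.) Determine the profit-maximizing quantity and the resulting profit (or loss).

q = 0 (shut down); profit = -£122

Tabulate TR − TC: q=0: -122; q=1: -141; q=2: -145; q=3: -144; q=4: -140; q=5: -136; q=6: -148; q=7: -169; q=8: -216; q=9: -292.
Profit is highest at q = 0. Equivalently, the lowest AVC in the table is 94/5 ≈ £18.80 at q = 5, and P = £16 falls below it — price never covers variable cost, so the firm shuts down and loses only its fixed cost.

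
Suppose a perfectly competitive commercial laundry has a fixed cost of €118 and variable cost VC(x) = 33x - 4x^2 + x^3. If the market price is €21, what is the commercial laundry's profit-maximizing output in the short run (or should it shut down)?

Variable cost is VC = 33x - 4x^2 + x^3, so AVC = VC/x = 33 - 4x + x^2 and MC = dTC/dx = 33 - 8x + 3x^2.
AVC is minimized where dAVC/dx = -4 + 2x = 0, at x = 2; min AVC = 33 - 4·2 + 2^2 = €29.
With P < min AVC (€21 < €29), every unit sold adds to the loss.
The firm minimizes its loss by shutting down and losing only its fixed cost of €118.

Shut down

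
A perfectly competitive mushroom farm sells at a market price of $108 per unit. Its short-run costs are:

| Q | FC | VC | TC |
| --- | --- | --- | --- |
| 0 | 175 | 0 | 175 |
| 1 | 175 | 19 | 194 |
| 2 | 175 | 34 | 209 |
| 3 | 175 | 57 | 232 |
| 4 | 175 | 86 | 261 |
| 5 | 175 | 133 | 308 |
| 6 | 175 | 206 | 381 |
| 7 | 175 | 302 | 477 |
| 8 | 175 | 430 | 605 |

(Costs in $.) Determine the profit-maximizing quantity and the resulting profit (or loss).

Q = 7; profit = $279

Profit at each row (π = 108Q − TC): Q=0: -175; Q=1: -86; Q=2: 7; Q=3: 92; Q=4: 171; Q=5: 232; Q=6: 267; Q=7: 279; Q=8: 259.
Profit is maximized at Q = 7. AVC there is 302/7 = $43.14 ≤ P, so producing beats shutting down (which would give -$175).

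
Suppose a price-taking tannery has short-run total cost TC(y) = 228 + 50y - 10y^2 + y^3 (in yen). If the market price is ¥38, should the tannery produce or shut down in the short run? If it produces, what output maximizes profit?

Produce at y = 6

From TC, MC = TC'(y) = 50 - 20y + 3y^2 and AVC = VC/y = 50 - 10y + y^2.
AVC is minimized where dAVC/dy = -10 + 2y = 0, at y = 5; min AVC = 50 - 10·5 + 5^2 = ¥25.
Because ¥38 ≥ ¥25, revenue can cover variable cost; the firm operates.
P = MC gives 12 - 20y + 3y^2 = 0, with roots 2/3 and 6. Take the larger (rising MC): y* = 6.
Check: AVC at y = 6 is ¥26 ≤ P, so revenue covers variable cost.
Profit = P·y − TC = 38·6 − 384 = -¥156, a loss, but smaller than the ¥228 fixed cost the firm would lose by shutting down.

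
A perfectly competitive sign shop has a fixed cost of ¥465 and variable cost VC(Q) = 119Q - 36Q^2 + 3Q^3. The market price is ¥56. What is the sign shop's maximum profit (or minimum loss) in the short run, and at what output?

Profit = -¥171 at Q = 7

AVC = 119 - 36Q + 3Q^2; min AVC = ¥11 at Q = 6. Since P = ¥56 ≥ min AVC, the firm produces.
MC = 119 - 72Q + 9Q^2. Setting P = MC and taking the root on the rising branch gives Q* = 7.
TR = 56·7 = 392. TC = 465 + 98 = 563. Profit = 392 − 563 = -¥171.
That loss of ¥171 beats the ¥465 the firm would lose by shutting down; producing recovers ¥294 of fixed cost.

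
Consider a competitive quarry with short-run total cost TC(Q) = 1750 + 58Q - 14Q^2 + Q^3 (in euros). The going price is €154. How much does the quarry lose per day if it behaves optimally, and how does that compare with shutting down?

Profit = -€310 at Q = 12

AVC = 58 - 14Q + Q^2; min AVC = €9 at Q = 7. Since P = €154 ≥ min AVC, the firm produces.
With MC = 58 - 28Q + 3Q^2, P = MC on the upward-sloping part at Q* = 12.
TR = 154·12 = 1848. TC = 1750 + 408 = 2158. Profit = 1848 − 2158 = -€310.
By producing, the firm covers all variable cost plus €1440 of fixed cost; shutting down would lose the full €1750.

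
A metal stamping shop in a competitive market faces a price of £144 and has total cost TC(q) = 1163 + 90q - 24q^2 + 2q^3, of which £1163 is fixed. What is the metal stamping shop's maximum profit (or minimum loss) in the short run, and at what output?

Profit = -£191 at q = 9

AVC = 90 - 24q + 2q^2; min AVC = £18 at q = 6. Since P = £144 ≥ min AVC, the firm produces.
MC = 90 - 48q + 6q^2. Setting P = MC and taking the root on the rising branch gives q* = 9.
TR = 144·9 = 1296. TC = 1163 + 324 = 1487. Profit = 1296 − 1487 = -£191.
That loss of £191 beats the £1163 the firm would lose by shutting down; producing recovers £972 of fixed cost.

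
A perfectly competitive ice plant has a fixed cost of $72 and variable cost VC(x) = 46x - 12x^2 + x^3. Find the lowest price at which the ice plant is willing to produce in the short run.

$10 per unit

The shutdown price is the minimum of AVC. VC = 46x - 12x^2 + x^3, so AVC = 46 - 12x + x^2.
At the minimum of AVC, MC = AVC. MC = 46 - 24x + 3x^2; setting MC = AVC gives 2x^2 - 12x = 0, so x = 6. min AVC = 10.
For P < $10 the firm produces nothing.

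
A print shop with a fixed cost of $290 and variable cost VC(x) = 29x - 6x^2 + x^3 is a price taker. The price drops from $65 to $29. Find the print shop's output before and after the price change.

Output falls from 6 to 4

AVC = 29 - 6x + x^2, minimized at x = 3 where min AVC = $20. MC = 29 - 12x + 3x^2.
At P = $65 ≥ min AVC, set P = MC on the rising branch: x = 6.
At P = $29 ≥ min AVC, set P = MC: x = 4. The firm stays open but cuts output.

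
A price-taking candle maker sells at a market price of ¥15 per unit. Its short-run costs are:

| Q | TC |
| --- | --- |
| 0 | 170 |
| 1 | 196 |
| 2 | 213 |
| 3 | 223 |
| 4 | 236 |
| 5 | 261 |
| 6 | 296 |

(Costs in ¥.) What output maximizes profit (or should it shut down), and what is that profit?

Q = 0 (shut down); profit = -¥170

Compute π = P·Q − TC at each output: Q=0: -170; Q=1: -181; Q=2: -183; Q=3: -178; Q=4: -176; Q=5: -186; Q=6: -206.
Profit is highest at Q = 0. Equivalently, the lowest AVC in the table is 66/4 ≈ ¥16.50 at Q = 4, and P = ¥15 falls below it — price never covers variable cost, so the firm shuts down and loses only its fixed cost.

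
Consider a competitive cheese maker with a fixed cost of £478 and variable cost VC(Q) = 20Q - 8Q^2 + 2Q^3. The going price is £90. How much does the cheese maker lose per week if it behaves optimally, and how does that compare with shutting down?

AVC = 20 - 8Q + 2Q^2 has its minimum £12 at Q = 2; price £90 clears that bar, so the firm operates.
MC = 20 - 16Q + 6Q^2. Setting P = MC and taking the root on the rising branch gives Q* = 5.
TR = 90·5 = 450. TC = 478 + 150 = 628. Profit = 450 − 628 = -£178.
That loss of £178 beats the £478 the firm would lose by shutting down; producing recovers £300 of fixed cost.

Profit = -£178 at Q = 5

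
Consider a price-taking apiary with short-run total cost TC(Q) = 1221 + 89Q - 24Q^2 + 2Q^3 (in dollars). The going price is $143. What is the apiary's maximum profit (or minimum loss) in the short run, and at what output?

AVC = 89 - 24Q + 2Q^2 has its minimum $17 at Q = 6; price $143 clears that bar, so the firm operates.
With MC = 89 - 48Q + 6Q^2, P = MC on the upward-sloping part at Q* = 9.
TR = 143·9 = 1287. TC = 1221 + 315 = 1536. Profit = 1287 − 1536 = -$249.
Shutting down would mean losing the fixed cost of $1221, so operating at a loss of $249 is better by $972.

Profit = -$249 at Q = 9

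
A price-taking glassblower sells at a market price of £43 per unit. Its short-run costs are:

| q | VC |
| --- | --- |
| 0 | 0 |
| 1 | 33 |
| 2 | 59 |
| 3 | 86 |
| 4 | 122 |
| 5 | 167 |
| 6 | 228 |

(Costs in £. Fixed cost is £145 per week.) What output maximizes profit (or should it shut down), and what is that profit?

Tabulate TR − TC: q=0: -145; q=1: -135; q=2: -118; q=3: -102; q=4: -95; q=5: -97; q=6: -115.
Profit is maximized at q = 4. AVC there is 122/4 = £30.50 ≤ P, so producing beats shutting down (which would give -£145).

q = 4; profit = -£95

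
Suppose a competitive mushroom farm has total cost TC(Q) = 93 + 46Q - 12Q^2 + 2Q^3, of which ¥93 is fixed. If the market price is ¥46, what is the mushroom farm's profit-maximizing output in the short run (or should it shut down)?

From TC, MC = TC'(Q) = 46 - 24Q + 6Q^2 and AVC = VC/Q = 46 - 12Q + 2Q^2.
The AVC parabola has its vertex at Q = 12/4 = 3, where AVC = 46 - 12·3 + 2·3^2 = ¥28.
Since P = ¥46 ≥ min AVC = ¥28, price covers variable cost and the firm should produce.
Solving P = MC: -24Q + 6Q^2 = 0 ⇒ Q = 0 or 4. On the upward-sloping branch, Q* = 4.
Check: AVC at Q = 4 is ¥30 ≤ P, so revenue covers variable cost.
Profit = P·Q − TC = 46·4 − 213 = -¥29, a loss, but smaller than the ¥93 fixed cost the firm would lose by shutting down.

Produce at Q = 4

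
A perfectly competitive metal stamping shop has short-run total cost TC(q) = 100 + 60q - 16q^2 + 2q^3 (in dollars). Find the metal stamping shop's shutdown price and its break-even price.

Shutdown price = $28; break-even price = $50

AVC = 60 - 16q + 2q^2; minimized at q = 4, giving min AVC = $28. That is the shutdown price.
ATC = 100/q + 60 - 16q + 2q^2. Setting dATC/dq = −100/q^2 − 16 + 4q = 0 gives q = 5 (since 4·5^3 − 16·5^2 = 100).
min ATC = 100/5 + 60 − 16·5 + 2·5^2 = $50. That is the break-even price.
For $28 ≤ P < $50 the firm produces at a loss; below $28 it shuts down.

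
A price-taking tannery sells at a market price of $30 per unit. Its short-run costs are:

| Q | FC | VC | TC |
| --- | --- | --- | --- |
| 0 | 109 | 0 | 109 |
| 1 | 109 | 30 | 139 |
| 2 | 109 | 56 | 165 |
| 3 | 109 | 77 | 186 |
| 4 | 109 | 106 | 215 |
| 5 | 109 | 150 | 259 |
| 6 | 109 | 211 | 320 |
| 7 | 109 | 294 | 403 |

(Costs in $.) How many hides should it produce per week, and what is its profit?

Profit at each row (π = 30Q − TC): Q=0: -109; Q=1: -109; Q=2: -105; Q=3: -96; Q=4: -95; Q=5: -109; Q=6: -140; Q=7: -193.
Profit is maximized at Q = 4. AVC there is 106/4 = $26.50 ≤ P, so producing beats shutting down (which would give -$109).

Q = 4; profit = -$95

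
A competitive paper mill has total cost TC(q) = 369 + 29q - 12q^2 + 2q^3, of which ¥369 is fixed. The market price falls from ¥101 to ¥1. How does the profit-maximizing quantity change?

Output falls from 6 to 0 (the firm shuts down)

AVC = 29 - 12q + 2q^2, minimized at q = 3 where min AVC = ¥11. MC = 29 - 24q + 6q^2.
At P = ¥101 ≥ min AVC, set P = MC on the rising branch: q = 6.
At P = ¥1 < min AVC = ¥11, price no longer covers variable cost at any output, so the firm shuts down: q = 0.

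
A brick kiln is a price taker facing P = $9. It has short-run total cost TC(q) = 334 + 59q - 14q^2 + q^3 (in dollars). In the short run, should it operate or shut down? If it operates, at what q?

Shut down

Strip out fixed cost: VC = 59q - 14q^2 + q^3. Then AVC = 59 - 14q + q^2 and MC = 59 - 28q + 3q^2.
The AVC parabola has its vertex at q = 14/2 = 7, where AVC = 59 - 14·7 + 7^2 = $10.
Since P = $9 < min AVC = $10, price fails to cover variable cost at any output.
Shutting down limits the loss to fixed cost, $334.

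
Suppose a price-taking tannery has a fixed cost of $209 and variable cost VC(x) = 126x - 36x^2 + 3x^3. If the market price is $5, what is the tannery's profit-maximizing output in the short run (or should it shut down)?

Variable cost is VC = 126x - 36x^2 + 3x^3, so AVC = VC/x = 126 - 36x + 3x^2 and MC = dTC/dx = 126 - 72x + 9x^2.
AVC is minimized where dAVC/dx = -36 + 6x = 0, at x = 6; min AVC = 126 - 36·6 + 3·6^2 = $18.
With P < min AVC ($5 < $18), every unit sold adds to the loss.
The firm minimizes its loss by shutting down and losing only its fixed cost of $209.

Shut down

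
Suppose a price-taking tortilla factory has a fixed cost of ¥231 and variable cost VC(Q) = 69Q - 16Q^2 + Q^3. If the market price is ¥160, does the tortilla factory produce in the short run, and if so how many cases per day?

Produce at Q = 13

Variable cost is VC = 69Q - 16Q^2 + Q^3, so AVC = VC/Q = 69 - 16Q + Q^2 and MC = dTC/dQ = 69 - 32Q + 3Q^2.
AVC is minimized where dAVC/dQ = -16 + 2Q = 0, at Q = 8; min AVC = 69 - 16·8 + 8^2 = ¥5.
Because ¥160 ≥ ¥5, revenue can cover variable cost; the firm operates.
Set P = MC: 160 = 69 - 32Q + 3Q^2 → -91 - 32Q + 3Q^2 = 0. The roots are Q = -7/3 and Q = 13; the profit-maximizing output is on the rising part of MC, so Q* = 13.
Check: AVC at Q = 13 is ¥30 ≤ P, so revenue covers variable cost.
Profit = P·Q − TC = 160·13 − 621 = ¥1459.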